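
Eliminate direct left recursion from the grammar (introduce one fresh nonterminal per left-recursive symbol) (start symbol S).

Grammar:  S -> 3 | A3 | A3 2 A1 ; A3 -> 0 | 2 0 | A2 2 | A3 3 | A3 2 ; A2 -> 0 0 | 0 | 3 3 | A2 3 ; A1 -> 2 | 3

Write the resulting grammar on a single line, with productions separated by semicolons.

S -> 3 | A3 | A3 2 A1; A3 -> 0 A3' | 2 0 A3' | A2 2 A3'; A2 -> 0 0 A2' | 0 A2' | 3 3 A2'; A1 -> 2 | 3; A3' -> 3 A3' | 2 A3' | ε; A2' -> 3 A2' | ε

Left recursion appears on A3, A2.
For A3: α = {3, 2}, β = {0, 2 0, A2 2}. Rewrite as A3 → β A3' and A3' → α A3' | ε.
For A2: α = {3}, β = {0 0, 0, 3 3}. Rewrite as A2 → β A2' and A2' → α A2' | ε.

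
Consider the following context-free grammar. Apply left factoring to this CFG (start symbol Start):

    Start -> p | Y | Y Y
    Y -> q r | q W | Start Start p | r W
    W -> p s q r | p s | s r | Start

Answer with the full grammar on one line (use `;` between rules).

Start has alternatives sharing prefix 'Y': factor to Start → Y Start1 with Start1 → ε | Y.
Y has alternatives sharing prefix 'q': factor to Y → q Y1 with Y1 → r | W.
W has alternatives sharing prefix 'p s': factor to W → p s W1 with W1 → q r | ε.

Start -> p | Y Start1; Y -> Start Start p | r W | q Y1; W -> s r | Start | p s W1; Start1 -> eps | Y; Y1 -> r | W; W1 -> q r | eps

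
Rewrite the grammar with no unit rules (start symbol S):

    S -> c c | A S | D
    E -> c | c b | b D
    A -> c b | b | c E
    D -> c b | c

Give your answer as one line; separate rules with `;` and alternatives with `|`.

Unit pairs: S ⇒* {D}.
For each unit pair (A, B), copy every non-unit production of B to A, then drop all unit productions.

S -> c b | c | c c | A S; E -> c | c b | b D; A -> c b | b | c E; D -> c b | c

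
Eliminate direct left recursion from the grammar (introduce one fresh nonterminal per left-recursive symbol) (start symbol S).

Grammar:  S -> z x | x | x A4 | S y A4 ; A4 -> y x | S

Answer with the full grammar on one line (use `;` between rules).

S -> z x S' | x S' | x A4 S'; A4 -> y x | S; S' -> y A4 S' | ε

S is directly left-recursive.
For S: α = {y A4}, β = {z x, x, x A4}. Rewrite as S → β S' and S' → α S' | ε.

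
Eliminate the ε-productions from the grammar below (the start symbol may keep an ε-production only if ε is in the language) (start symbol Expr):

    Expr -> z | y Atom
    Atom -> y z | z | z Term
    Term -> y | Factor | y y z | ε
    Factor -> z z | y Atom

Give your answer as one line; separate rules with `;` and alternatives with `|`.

Expr -> z | y Atom; Atom -> y z | z | z Term; Term -> y | Factor | y y z; Factor -> z z | y Atom

Nullable set = {Term}.
ε ∉ L(G), so no ε-production is kept.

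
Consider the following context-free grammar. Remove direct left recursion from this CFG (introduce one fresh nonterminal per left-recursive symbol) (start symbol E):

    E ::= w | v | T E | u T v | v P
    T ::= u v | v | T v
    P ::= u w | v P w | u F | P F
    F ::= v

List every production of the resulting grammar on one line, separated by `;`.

T, P are directly left-recursive.
For T: α = {v}, β = {u v, v}. Rewrite as T → β T' and T' → α T' | ε.
For P: α = {F}, β = {u w, v P w, u F}. Rewrite as P → β P' and P' → α P' | ε.

E ::= w | v | T E | u T v | v P; T ::= u v T' | v T'; P ::= u w P' | v P w P' | u F P'; F ::= v; T' ::= v T' | ε; P' ::= F P' | ε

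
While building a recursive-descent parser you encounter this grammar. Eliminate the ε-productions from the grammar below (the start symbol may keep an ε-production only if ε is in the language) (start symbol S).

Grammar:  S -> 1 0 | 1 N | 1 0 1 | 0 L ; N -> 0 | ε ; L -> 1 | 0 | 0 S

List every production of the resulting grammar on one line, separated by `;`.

Nullable set = {N}.
ε ∉ L(G), so no ε-production is kept.
Add the nullable-subset variants: S → 1 N gives 1 N | 1.

S -> 1 0 | 1 N | 1 | 1 0 1 | 0 L; N -> 0; L -> 1 | 0 | 0 S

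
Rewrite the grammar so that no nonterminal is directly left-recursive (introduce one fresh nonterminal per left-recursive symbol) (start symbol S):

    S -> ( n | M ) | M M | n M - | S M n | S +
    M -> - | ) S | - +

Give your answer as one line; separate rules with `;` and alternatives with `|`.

S -> ( n S' | M ) S' | M M S' | n M - S'; M -> - | ) S | - +; S' -> M n S' | + S' | ε

Left recursion appears on S.
For S: α = {M n, +}, β = {( n, M ), M M, n M -}. Rewrite as S → β S' and S' → α S' | ε.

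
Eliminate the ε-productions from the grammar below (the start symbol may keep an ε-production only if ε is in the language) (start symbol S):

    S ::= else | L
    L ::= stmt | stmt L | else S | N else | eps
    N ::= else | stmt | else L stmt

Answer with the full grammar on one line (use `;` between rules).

Nullable set = {L, S}.
ε ∈ L(G) since S is nullable, so keep S → ε.
Expand every rule over subsets of its nullable positions: L → else S gives else S | else. N → else L stmt gives else L stmt | else stmt.

S ::= else | L | eps; L ::= stmt | stmt L | else S | else | N else; N ::= else | stmt | else L stmt | else stmt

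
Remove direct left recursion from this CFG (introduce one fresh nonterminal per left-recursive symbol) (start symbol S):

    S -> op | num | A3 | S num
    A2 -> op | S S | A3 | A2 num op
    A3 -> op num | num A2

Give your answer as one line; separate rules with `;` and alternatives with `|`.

S -> op S' | num S' | A3 S'; A2 -> op A2' | S S A2' | A3 A2'; A3 -> op num | num A2; S' -> num S' | ε; A2' -> num op A2' | ε

Directly left-recursive nonterminals: S, A2.
For S: α = {num}, β = {op, num, A3}. Rewrite as S → β S' and S' → α S' | ε.
For A2: α = {num op}, β = {op, S S, A3}. Rewrite as A2 → β A2' and A2' → α A2' | ε.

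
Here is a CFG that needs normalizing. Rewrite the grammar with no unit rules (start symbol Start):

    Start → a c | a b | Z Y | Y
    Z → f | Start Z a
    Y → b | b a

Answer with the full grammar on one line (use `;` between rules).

Start → a c | a b | Z Y | b | b a; Z → f | Start Z a; Y → b | b a

Unit pairs: Start ⇒* {Y}.
For each unit pair (A, B), copy every non-unit production of B to A, then drop all unit productions.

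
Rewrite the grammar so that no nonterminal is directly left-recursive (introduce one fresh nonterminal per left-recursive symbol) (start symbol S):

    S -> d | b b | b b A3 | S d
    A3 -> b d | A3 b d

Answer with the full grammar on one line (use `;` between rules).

S -> d S' | b b S' | b b A3 S'; A3 -> b d A3'; S' -> d S' | epsilon; A3' -> b d A3' | epsilon

Directly left-recursive nonterminals: S, A3.
For S: α = {d}, β = {d, b b, b b A3}. Rewrite as S → β S' and S' → α S' | ε.
For A3: α = {b d}, β = {b d}. Rewrite as A3 → β A3' and A3' → α A3' | ε.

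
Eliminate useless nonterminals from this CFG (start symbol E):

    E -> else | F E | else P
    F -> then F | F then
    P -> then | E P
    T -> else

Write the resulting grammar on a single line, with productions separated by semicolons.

E -> else | else P; P -> then | E P

Generating nonterminals: {E, P, T}.
Reachable from E after that: {E, P}.
Removed useless symbols: {F, T} and every production mentioning them.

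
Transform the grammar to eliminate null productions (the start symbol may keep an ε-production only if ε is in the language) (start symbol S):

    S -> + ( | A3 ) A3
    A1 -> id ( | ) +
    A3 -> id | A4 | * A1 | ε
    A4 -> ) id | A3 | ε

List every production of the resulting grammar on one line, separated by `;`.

S -> + ( | A3 ) A3 | A3 ) | ) A3 | ); A1 -> id ( | ) +; A3 -> id | A4 | * A1; A4 -> ) id | A3

Nullable nonterminals: {A3, A4}.
ε ∉ L(G), so no ε-production is kept.
Add the nullable-subset variants: S → A3 ) A3 gives A3 ) A3 | A3 ) | ) A3 | ).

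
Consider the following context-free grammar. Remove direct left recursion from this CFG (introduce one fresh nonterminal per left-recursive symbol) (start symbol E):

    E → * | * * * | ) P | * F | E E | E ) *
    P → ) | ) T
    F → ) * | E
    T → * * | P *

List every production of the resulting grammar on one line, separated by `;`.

E is directly left-recursive.
For E: α = {E, ) *}, β = {*, * * *, ) P, * F}. Rewrite as E → β E' and E' → α E' | ε.

E → * E' | * * * E' | ) P E' | * F E'; P → ) | ) T; F → ) * | E; T → * * | P *; E' → E E' | ) * E' | ε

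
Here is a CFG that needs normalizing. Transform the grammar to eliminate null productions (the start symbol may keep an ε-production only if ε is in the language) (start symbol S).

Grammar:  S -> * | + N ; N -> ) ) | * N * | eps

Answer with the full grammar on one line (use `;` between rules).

S -> * | + N | +; N -> ) ) | * N * | * *

The nullable symbols are {N}.
ε ∉ L(G), so no ε-production is kept.
Expand every rule over subsets of its nullable positions: S → + N gives + N | +. N → * N * gives * N * | * *.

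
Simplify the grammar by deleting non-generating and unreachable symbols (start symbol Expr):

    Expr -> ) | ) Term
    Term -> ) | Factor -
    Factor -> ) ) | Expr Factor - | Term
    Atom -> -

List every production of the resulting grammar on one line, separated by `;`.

Expr -> ) | ) Term; Term -> ) | Factor -; Factor -> ) ) | Expr Factor - | Term

Generating nonterminals: {Atom, Expr, Factor, Term}.
Reachable from Expr after that: {Expr, Factor, Term}.
Removed useless symbols: {Atom} and every production mentioning them.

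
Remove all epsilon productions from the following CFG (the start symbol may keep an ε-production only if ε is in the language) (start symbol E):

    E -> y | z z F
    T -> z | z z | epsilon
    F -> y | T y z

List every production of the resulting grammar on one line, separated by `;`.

E -> y | z z F; T -> z | z z; F -> y | T y z | y z

Nullable set = {T}.
ε ∉ L(G), so no ε-production is kept.
Expand every rule over subsets of its nullable positions: F → T y z gives T y z | y z.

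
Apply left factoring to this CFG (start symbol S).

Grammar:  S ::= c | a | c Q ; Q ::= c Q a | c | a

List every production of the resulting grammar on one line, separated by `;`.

S has alternatives sharing prefix 'c': factor to S → c S' with S' → ε | Q.
Q has alternatives sharing prefix 'c': factor to Q → c Q' with Q' → Q a | ε.

S ::= a | c S'; Q ::= a | c Q'; S' ::= ε | Q; Q' ::= Q a | ε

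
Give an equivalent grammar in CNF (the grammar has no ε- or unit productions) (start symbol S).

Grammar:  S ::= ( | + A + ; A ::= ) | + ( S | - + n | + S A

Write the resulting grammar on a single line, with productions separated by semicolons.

Introduce a nonterminal for each terminal appearing in a rule of length ≥ 2: X1 → +, X2 → (, X3 → -, X4 → n.
Binarize each right-hand side of length ≥ 3 by chaining fresh nonterminals (Y1, Y2, …): affected rules were S → X1 A X1; A → X1 X2 S; A → X3 X1 X4; A → X1 S A.

S ::= ( | X1 Y1; A ::= ) | X1 Y2 | X3 Y3 | X1 Y4; X1 ::= +; X2 ::= (; X3 ::= -; X4 ::= n; Y1 ::= A X1; Y2 ::= X2 S; Y3 ::= X1 X4; Y4 ::= S A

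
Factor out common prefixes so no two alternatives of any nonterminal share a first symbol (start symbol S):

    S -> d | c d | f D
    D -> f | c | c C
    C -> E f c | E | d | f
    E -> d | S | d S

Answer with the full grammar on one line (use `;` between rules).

D has alternatives sharing prefix 'c': factor to D → c D' with D' → ε | C.
C has alternatives sharing prefix 'E': factor to C → E C' with C' → f c | ε.
E has alternatives sharing prefix 'd': factor to E → d E' with E' → ε | S.

S -> d | c d | f D; D -> f | c D'; C -> d | f | E C'; E -> S | d E'; D' -> ε | C; C' -> f c | ε; E' -> ε | S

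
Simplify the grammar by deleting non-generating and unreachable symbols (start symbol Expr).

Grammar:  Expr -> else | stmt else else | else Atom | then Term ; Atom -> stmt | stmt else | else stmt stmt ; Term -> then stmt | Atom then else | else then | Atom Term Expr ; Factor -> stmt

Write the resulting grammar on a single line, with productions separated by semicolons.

Generating nonterminals: {Atom, Expr, Factor, Term}.
Reachable from Expr after that: {Atom, Expr, Term}.
Removed useless symbols: {Factor} and every production mentioning them.

Expr -> else | stmt else else | else Atom | then Term; Atom -> stmt | stmt else | else stmt stmt; Term -> then stmt | Atom then else | else then | Atom Term Expr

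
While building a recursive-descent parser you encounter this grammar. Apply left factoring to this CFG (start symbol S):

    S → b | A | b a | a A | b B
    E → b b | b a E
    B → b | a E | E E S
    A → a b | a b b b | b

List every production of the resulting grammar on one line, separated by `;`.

S has alternatives sharing prefix 'b': factor to S → b S' with S' → ε | a | B.
E has alternatives sharing prefix 'b': factor to E → b E' with E' → b | a E.
A has alternatives sharing prefix 'a b': factor to A → a b A' with A' → ε | b b.

S → A | a A | b S'; E → b E'; B → b | a E | E E S; A → b | a b A'; S' → eps | a | B; E' → b | a E; A' → eps | b b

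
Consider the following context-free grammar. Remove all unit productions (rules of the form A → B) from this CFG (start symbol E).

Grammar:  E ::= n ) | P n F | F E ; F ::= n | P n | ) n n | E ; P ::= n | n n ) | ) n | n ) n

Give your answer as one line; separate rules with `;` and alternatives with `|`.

E ::= n ) | P n F | F E; F ::= n ) | P n F | F E | n | P n | ) n n; P ::= n | n n ) | ) n | n ) n

Unit pairs: F ⇒* {E}.
Replace each nonterminal's rules with the union of the non-unit rules of every nonterminal it unit-derives.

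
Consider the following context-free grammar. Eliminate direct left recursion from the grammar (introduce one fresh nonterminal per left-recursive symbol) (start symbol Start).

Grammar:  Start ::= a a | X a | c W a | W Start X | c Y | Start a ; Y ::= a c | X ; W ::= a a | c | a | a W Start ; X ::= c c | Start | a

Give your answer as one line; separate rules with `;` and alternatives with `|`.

Directly left-recursive nonterminal: Start.
For Start: α = {a}, β = {a a, X a, c W a, W Start X, c Y}. Rewrite as Start → β Start1 and Start1 → α Start1 | ε.

Start ::= a a Start1 | X a Start1 | c W a Start1 | W Start X Start1 | c Y Start1; Y ::= a c | X; W ::= a a | c | a | a W Start; X ::= c c | Start | a; Start1 ::= a Start1 | ε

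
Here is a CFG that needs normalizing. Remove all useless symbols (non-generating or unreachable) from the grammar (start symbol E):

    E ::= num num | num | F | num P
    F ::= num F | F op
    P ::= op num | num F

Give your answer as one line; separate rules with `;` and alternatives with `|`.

Generating nonterminals: {E, P}.
Reachable from E after that: {E, P}.
Removed useless symbols: {F} and every production mentioning them.

E ::= num num | num | num P; P ::= op num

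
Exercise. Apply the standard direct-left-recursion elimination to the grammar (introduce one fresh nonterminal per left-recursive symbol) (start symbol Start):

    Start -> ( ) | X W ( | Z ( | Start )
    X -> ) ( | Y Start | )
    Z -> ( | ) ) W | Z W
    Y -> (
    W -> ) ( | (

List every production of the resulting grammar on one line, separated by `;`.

Start -> ( ) Start1 | X W ( Start1 | Z ( Start1; X -> ) ( | Y Start | ); Z -> ( Z1 | ) ) W Z1; Y -> (; W -> ) ( | (; Start1 -> ) Start1 | eps; Z1 -> W Z1 | eps

Left recursion appears on Start, Z.
For Start: α = {)}, β = {( ), X W (, Z (}. Rewrite as Start → β Start1 and Start1 → α Start1 | ε.
For Z: α = {W}, β = {(, ) ) W}. Rewrite as Z → β Z1 and Z1 → α Z1 | ε.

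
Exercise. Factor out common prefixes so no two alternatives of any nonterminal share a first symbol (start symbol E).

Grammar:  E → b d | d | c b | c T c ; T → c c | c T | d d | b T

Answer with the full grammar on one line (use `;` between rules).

E has alternatives sharing prefix 'c': factor to E → c E' with E' → b | T c.
T has alternatives sharing prefix 'c': factor to T → c T' with T' → c | T.

E → b d | d | c E'; T → d d | b T | c T'; E' → b | T c; T' → c | T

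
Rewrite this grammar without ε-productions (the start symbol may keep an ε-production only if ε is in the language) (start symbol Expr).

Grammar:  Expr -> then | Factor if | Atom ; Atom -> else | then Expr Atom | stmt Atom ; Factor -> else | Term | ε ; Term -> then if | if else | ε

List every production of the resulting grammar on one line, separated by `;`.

Expr -> then | Factor if | if | Atom; Atom -> else | then Expr Atom | stmt Atom; Factor -> else | Term; Term -> then if | if else

Nullable set = {Factor, Term}.
ε ∉ L(G), so no ε-production is kept.
Add the nullable-subset variants: Expr → Factor if gives Factor if | if.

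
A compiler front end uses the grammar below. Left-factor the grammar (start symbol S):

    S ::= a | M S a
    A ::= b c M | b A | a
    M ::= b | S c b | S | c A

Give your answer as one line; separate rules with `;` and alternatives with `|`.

A has alternatives sharing prefix 'b': factor to A → b A' with A' → c M | A.
M has alternatives sharing prefix 'S': factor to M → S M' with M' → c b | ε.

S ::= a | M S a; A ::= a | b A'; M ::= b | c A | S M'; A' ::= c M | A; M' ::= c b | ε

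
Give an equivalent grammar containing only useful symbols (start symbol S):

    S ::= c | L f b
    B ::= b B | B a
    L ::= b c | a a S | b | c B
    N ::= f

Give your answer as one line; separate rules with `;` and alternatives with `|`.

Generating nonterminals: {L, N, S}.
Reachable from S after that: {L, S}.
Removed useless symbols: {B, N} and every production mentioning them.

S ::= c | L f b; L ::= b c | a a S | b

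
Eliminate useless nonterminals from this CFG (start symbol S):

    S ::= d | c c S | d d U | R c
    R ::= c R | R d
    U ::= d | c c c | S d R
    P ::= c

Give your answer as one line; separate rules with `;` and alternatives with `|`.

Generating nonterminals: {P, S, U}.
Reachable from S after that: {S, U}.
Removed useless symbols: {P, R} and every production mentioning them.

S ::= d | c c S | d d U; U ::= d | c c c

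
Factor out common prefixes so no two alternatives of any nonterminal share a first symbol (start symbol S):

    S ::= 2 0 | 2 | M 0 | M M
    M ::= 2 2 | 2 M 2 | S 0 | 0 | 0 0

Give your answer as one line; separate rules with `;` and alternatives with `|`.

S has alternatives sharing prefix '2': factor to S → 2 S' with S' → 0 | ε.
S has alternatives sharing prefix 'M': factor to S → M S'' with S'' → 0 | M.
M has alternatives sharing prefix '2': factor to M → 2 M' with M' → 2 | M 2.
M has alternatives sharing prefix '0': factor to M → 0 M'' with M'' → ε | 0.

S ::= 2 S' | M S''; M ::= S 0 | 2 M' | 0 M''; S' ::= 0 | ε; S'' ::= 0 | M; M' ::= 2 | M 2; M'' ::= ε | 0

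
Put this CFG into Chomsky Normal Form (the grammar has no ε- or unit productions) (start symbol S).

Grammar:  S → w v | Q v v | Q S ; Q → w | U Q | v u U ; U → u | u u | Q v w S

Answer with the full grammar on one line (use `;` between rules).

S → X1 X2 | Q Y1 | Q S; Q → w | U Q | X2 Y2; U → u | X3 X3 | Q Y3; X1 → w; X2 → v; X3 → u; Y1 → X2 X2; Y2 → X3 U; Y3 → X2 Y4; Y4 → X1 S

Introduce a nonterminal for each terminal appearing in a rule of length ≥ 2: X1 → w, X2 → v, X3 → u.
Binarize each right-hand side of length ≥ 3 by chaining fresh nonterminals (Y1, Y2, …): affected rules were S → Q X2 X2; Q → X2 X3 U; U → Q X2 X1 S.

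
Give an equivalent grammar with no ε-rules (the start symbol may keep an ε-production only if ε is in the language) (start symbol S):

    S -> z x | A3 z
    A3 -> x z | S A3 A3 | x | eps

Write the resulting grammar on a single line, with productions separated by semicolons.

S -> z x | A3 z | z; A3 -> x z | S A3 A3 | S A3 | S | x

The nullable symbols are {A3}.
ε ∉ L(G), so no ε-production is kept.
For each production, add variants omitting each subset of nullable occurrences: S → A3 z gives A3 z | z. A3 → S A3 A3 gives S A3 A3 | S A3 | S.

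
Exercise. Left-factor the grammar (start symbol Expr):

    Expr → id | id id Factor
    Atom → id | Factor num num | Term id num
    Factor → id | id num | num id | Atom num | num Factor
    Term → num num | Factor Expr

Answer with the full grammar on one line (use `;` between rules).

Expr → id Expr1; Atom → id | Factor num num | Term id num; Factor → Atom num | id Factor1 | num Factor2; Term → num num | Factor Expr; Expr1 → ε | id Factor; Factor1 → ε | num; Factor2 → id | Factor

Expr has alternatives sharing prefix 'id': factor to Expr → id Expr1 with Expr1 → ε | id Factor.
Factor has alternatives sharing prefix 'id': factor to Factor → id Factor1 with Factor1 → ε | num.
Factor has alternatives sharing prefix 'num': factor to Factor → num Factor2 with Factor2 → id | Factor.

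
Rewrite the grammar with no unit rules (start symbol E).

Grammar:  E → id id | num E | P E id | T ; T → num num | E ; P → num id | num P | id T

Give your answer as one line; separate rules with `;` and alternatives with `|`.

E → id id | num E | P E id | num num; T → id id | num E | P E id | num num; P → num id | num P | id T

Unit pairs: E ⇒* {T}; T ⇒* {E}.
For every A with A ⇒* B via unit rules, add B's non-unit alternatives to A; then delete every rule of the form X → Y.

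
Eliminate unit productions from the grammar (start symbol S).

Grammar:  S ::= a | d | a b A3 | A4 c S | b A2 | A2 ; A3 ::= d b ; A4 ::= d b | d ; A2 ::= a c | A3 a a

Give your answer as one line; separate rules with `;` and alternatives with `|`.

Unit pairs: S ⇒* {A2}.
For each unit pair (A, B), copy every non-unit production of B to A, then drop all unit productions.

S ::= a c | A3 a a | a | d | a b A3 | A4 c S | b A2; A3 ::= d b; A4 ::= d b | d; A2 ::= a c | A3 a a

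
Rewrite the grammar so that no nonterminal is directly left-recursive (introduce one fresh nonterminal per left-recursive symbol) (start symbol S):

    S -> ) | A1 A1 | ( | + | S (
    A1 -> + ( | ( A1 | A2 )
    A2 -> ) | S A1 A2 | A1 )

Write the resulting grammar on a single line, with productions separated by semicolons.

S is directly left-recursive.
For S: α = {(}, β = {), A1 A1, (, +}. Rewrite as S → β S' and S' → α S' | ε.

S -> ) S' | A1 A1 S' | ( S' | + S'; A1 -> + ( | ( A1 | A2 ); A2 -> ) | S A1 A2 | A1 ); S' -> ( S' | ε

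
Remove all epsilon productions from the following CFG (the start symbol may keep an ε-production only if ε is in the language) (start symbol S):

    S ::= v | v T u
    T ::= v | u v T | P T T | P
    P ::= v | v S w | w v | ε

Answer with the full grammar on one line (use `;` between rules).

S ::= v | v T u | v u; T ::= v | u v T | u v | P T T | P T | P | T T; P ::= v | v S w | w v

The nullable symbols are {P, T}.
ε ∉ L(G), so no ε-production is kept.
For each production, add variants omitting each subset of nullable occurrences: S → v T u gives v T u | v u. T → u v T gives u v T | u v. T → P T T gives P T T | P T | P | T T.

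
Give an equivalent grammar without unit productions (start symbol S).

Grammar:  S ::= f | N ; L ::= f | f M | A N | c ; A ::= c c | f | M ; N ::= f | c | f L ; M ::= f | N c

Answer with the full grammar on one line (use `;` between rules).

Unit pairs: A ⇒* {M}; S ⇒* {N}.
For each unit pair (A, B), copy every non-unit production of B to A, then drop all unit productions.

S ::= f | c | f L; L ::= f | f M | A N | c; A ::= c c | f | N c; N ::= f | c | f L; M ::= f | N c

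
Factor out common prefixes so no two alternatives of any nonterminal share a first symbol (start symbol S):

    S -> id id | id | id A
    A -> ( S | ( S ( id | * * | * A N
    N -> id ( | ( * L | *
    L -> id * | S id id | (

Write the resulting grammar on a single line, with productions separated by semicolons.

S has alternatives sharing prefix 'id': factor to S → id S' with S' → id | ε | A.
A has alternatives sharing prefix '( S': factor to A → ( S A' with A' → ε | ( id.
A has alternatives sharing prefix '*': factor to A → * A'' with A'' → * | A N.

S -> id S'; A -> ( S A' | * A''; N -> id ( | ( * L | *; L -> id * | S id id | (; S' -> id | ε | A; A' -> ε | ( id; A'' -> * | A N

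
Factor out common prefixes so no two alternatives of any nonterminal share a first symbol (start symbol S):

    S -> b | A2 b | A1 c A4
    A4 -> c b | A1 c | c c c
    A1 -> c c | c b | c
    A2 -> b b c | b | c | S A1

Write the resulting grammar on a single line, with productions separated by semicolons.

S -> b | A2 b | A1 c A4; A4 -> A1 c | c A4'; A1 -> c A1'; A2 -> c | S A1 | b A2'; A4' -> b | c c; A1' -> c | b | ε; A2' -> b c | ε

A4 has alternatives sharing prefix 'c': factor to A4 → c A4' with A4' → b | c c.
A1 has alternatives sharing prefix 'c': factor to A1 → c A1' with A1' → c | b | ε.
A2 has alternatives sharing prefix 'b': factor to A2 → b A2' with A2' → b c | ε.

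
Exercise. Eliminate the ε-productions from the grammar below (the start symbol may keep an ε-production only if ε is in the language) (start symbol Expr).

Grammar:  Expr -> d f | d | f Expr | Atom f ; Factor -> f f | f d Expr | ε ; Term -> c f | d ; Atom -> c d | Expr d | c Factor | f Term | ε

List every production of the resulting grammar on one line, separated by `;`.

The nullable symbols are {Atom, Factor}.
ε ∉ L(G), so no ε-production is kept.
Add the nullable-subset variants: Expr → Atom f gives Atom f | f. Atom → c Factor gives c Factor | c.

Expr -> d f | d | f Expr | Atom f | f; Factor -> f f | f d Expr; Term -> c f | d; Atom -> c d | Expr d | c Factor | c | f Term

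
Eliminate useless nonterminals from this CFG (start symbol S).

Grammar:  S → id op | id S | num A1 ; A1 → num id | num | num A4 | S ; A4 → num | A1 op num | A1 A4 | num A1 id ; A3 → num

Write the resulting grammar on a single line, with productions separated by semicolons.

S → id op | id S | num A1; A1 → num id | num | num A4 | S; A4 → num | A1 op num | A1 A4 | num A1 id

Generating nonterminals: {A1, A3, A4, S}.
Reachable from S after that: {A1, A4, S}.
Removed useless symbols: {A3} and every production mentioning them.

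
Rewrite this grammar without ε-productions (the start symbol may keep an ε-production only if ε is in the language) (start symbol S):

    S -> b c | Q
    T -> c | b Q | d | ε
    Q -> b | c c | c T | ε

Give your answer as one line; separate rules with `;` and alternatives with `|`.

S -> b c | Q | ε; T -> c | b Q | b | d; Q -> b | c c | c T | c

Nullable set = {Q, S, T}.
ε ∈ L(G) since S is nullable, so keep S → ε.
Add the nullable-subset variants: T → b Q gives b Q | b. Q → c T gives c T | c.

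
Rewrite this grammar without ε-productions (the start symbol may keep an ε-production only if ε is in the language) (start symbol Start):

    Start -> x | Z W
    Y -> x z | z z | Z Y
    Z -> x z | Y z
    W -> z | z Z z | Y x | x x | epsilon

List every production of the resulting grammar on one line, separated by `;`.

The nullable symbols are {W}.
ε ∉ L(G), so no ε-production is kept.
Add the nullable-subset variants: Start → Z W gives Z W | Z.

Start -> x | Z W | Z; Y -> x z | z z | Z Y; Z -> x z | Y z; W -> z | z Z z | Y x | x x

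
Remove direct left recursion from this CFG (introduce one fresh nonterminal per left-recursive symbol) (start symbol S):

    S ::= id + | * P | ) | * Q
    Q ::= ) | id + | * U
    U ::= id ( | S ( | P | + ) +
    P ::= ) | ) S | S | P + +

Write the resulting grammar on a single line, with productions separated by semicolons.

S ::= id + | * P | ) | * Q; Q ::= ) | id + | * U; U ::= id ( | S ( | P | + ) +; P ::= ) P' | ) S P' | S P'; P' ::= + + P' | ε

P is directly left-recursive.
For P: α = {+ +}, β = {), ) S, S}. Rewrite as P → β P' and P' → α P' | ε.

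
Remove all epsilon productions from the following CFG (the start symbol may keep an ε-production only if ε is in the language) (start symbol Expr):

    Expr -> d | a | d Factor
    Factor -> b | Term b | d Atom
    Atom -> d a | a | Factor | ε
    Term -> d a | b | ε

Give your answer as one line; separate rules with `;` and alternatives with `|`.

Expr -> d | a | d Factor; Factor -> b | Term b | d Atom | d; Atom -> d a | a | Factor; Term -> d a | b

Nullable set = {Atom, Term}.
ε ∉ L(G), so no ε-production is kept.
Add the nullable-subset variants: Factor → d Atom gives d Atom | d.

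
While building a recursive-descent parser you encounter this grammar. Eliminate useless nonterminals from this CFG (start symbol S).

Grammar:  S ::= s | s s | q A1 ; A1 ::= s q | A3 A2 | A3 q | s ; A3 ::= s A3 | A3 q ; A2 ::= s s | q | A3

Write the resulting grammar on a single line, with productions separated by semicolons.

S ::= s | s s | q A1; A1 ::= s q | s

Generating nonterminals: {A1, A2, S}.
Reachable from S after that: {A1, S}.
Removed useless symbols: {A2, A3} and every production mentioning them.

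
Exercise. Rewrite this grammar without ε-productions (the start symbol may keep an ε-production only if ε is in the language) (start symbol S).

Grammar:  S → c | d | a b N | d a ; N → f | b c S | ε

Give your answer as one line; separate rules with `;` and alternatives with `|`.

The nullable symbols are {N}.
ε ∉ L(G), so no ε-production is kept.
Add the nullable-subset variants: S → a b N gives a b N | a b.

S → c | d | a b N | a b | d a; N → f | b c S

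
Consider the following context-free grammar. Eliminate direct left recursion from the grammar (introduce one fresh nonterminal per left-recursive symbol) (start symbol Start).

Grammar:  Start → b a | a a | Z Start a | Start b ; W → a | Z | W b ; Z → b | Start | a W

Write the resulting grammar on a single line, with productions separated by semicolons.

Start → b a Start1 | a a Start1 | Z Start a Start1; W → a W1 | Z W1; Z → b | Start | a W; Start1 → b Start1 | ε; W1 → b W1 | ε

Left recursion appears on Start, W.
For Start: α = {b}, β = {b a, a a, Z Start a}. Rewrite as Start → β Start1 and Start1 → α Start1 | ε.
For W: α = {b}, β = {a, Z}. Rewrite as W → β W1 and W1 → α W1 | ε.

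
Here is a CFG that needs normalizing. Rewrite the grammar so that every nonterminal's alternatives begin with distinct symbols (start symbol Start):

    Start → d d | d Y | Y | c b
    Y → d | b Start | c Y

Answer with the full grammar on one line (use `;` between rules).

Start has alternatives sharing prefix 'd': factor to Start → d Start1 with Start1 → d | Y.

Start → Y | c b | d Start1; Y → d | b Start | c Y; Start1 → d | Y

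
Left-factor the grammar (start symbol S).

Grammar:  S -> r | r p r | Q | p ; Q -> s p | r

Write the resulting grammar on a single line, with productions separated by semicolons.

S -> Q | p | r S'; Q -> s p | r; S' -> ε | p r

S has alternatives sharing prefix 'r': factor to S → r S' with S' → ε | p r.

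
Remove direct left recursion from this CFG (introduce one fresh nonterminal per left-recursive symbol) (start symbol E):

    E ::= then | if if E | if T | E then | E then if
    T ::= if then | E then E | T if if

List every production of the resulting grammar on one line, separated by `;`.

E ::= then E' | if if E E' | if T E'; T ::= if then T' | E then E T'; E' ::= then E' | then if E' | eps; T' ::= if if T' | eps

Directly left-recursive nonterminals: E, T.
For E: α = {then, then if}, β = {then, if if E, if T}. Rewrite as E → β E' and E' → α E' | ε.
For T: α = {if if}, β = {if then, E then E}. Rewrite as T → β T' and T' → α T' | ε.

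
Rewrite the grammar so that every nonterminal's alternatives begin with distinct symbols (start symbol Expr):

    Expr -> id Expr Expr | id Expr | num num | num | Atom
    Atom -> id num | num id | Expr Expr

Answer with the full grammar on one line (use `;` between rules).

Expr has alternatives sharing prefix 'id Expr': factor to Expr → id Expr Expr1 with Expr1 → Expr | ε.
Expr has alternatives sharing prefix 'num': factor to Expr → num Expr2 with Expr2 → num | ε.

Expr -> Atom | id Expr Expr1 | num Expr2; Atom -> id num | num id | Expr Expr; Expr1 -> Expr | ε; Expr2 -> num | ε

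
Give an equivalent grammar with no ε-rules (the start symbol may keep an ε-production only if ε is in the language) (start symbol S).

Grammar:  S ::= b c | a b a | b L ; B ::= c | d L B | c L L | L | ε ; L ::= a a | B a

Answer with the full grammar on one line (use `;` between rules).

The nullable symbols are {B}.
ε ∉ L(G), so no ε-production is kept.
Add the nullable-subset variants: B → d L B gives d L B | d L. L → B a gives B a | a.

S ::= b c | a b a | b L; B ::= c | d L B | d L | c L L | L; L ::= a a | B a | a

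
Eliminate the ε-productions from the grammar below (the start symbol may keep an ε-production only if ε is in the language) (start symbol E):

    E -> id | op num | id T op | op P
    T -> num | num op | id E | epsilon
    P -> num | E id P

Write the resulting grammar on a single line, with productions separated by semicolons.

The nullable symbols are {T}.
ε ∉ L(G), so no ε-production is kept.
Expand every rule over subsets of its nullable positions: E → id T op gives id T op | id op.

E -> id | op num | id T op | id op | op P; T -> num | num op | id E; P -> num | E id P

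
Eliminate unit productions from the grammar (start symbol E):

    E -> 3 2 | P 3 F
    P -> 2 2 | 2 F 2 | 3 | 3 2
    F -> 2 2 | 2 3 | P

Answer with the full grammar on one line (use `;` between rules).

E -> 3 2 | P 3 F; P -> 2 2 | 2 F 2 | 3 | 3 2; F -> 2 2 | 2 3 | 2 F 2 | 3 | 3 2

Unit pairs: F ⇒* {P}.
For every A with A ⇒* B via unit rules, add B's non-unit alternatives to A; then delete every rule of the form X → Y.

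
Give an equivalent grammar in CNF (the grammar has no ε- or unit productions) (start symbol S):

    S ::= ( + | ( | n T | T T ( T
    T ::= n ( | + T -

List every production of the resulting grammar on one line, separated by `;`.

S ::= X1 X2 | ( | X3 T | T Y1; T ::= X3 X1 | X2 Y3; X1 ::= (; X2 ::= +; X3 ::= n; X4 ::= -; Y1 ::= T Y2; Y2 ::= X1 T; Y3 ::= T X4

Introduce a nonterminal for each terminal appearing in a rule of length ≥ 2: X1 → (, X2 → +, X3 → n, X4 → -.
Binarize each right-hand side of length ≥ 3 by chaining fresh nonterminals (Y1, Y2, …): affected rules were S → T T X1 T; T → X2 T X4.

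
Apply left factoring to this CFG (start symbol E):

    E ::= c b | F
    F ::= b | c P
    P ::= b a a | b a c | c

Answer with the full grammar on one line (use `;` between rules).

E ::= c b | F; F ::= b | c P; P ::= c | b a P'; P' ::= a | c

P has alternatives sharing prefix 'b a': factor to P → b a P' with P' → a | c.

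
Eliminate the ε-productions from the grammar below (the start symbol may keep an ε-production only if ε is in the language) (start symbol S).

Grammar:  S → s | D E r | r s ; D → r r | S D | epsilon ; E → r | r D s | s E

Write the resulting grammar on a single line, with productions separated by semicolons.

S → s | D E r | E r | r s; D → r r | S D | S; E → r | r D s | r s | s E

The nullable symbols are {D}.
ε ∉ L(G), so no ε-production is kept.
For each production, add variants omitting each subset of nullable occurrences: S → D E r gives D E r | E r. D → S D gives S D | S. E → r D s gives r D s | r s.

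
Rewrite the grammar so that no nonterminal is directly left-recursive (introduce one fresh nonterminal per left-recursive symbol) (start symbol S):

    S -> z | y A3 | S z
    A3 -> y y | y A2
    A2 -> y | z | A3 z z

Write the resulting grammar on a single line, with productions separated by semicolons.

S -> z S' | y A3 S'; A3 -> y y | y A2; A2 -> y | z | A3 z z; S' -> z S' | eps

Directly left-recursive nonterminal: S.
For S: α = {z}, β = {z, y A3}. Rewrite as S → β S' and S' → α S' | ε.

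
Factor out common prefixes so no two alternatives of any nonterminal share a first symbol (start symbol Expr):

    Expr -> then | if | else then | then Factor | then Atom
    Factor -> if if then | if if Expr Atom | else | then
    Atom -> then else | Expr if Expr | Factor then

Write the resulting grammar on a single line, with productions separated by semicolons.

Expr -> if | else then | then Expr1; Factor -> else | then | if if Factor1; Atom -> then else | Expr if Expr | Factor then; Expr1 -> ε | Factor | Atom; Factor1 -> then | Expr Atom

Expr has alternatives sharing prefix 'then': factor to Expr → then Expr1 with Expr1 → ε | Factor | Atom.
Factor has alternatives sharing prefix 'if if': factor to Factor → if if Factor1 with Factor1 → then | Expr Atom.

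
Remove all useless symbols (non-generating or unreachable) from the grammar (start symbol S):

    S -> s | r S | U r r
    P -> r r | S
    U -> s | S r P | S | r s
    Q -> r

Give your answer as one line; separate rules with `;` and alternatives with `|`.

S -> s | r S | U r r; P -> r r | S; U -> s | S r P | S | r s

Generating nonterminals: {P, Q, S, U}.
Reachable from S after that: {P, S, U}.
Removed useless symbols: {Q} and every production mentioning them.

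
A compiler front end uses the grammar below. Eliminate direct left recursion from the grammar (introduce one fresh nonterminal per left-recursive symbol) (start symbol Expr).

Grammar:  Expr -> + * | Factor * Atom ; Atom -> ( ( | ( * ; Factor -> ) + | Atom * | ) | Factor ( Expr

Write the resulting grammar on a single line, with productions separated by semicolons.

Expr -> + * | Factor * Atom; Atom -> ( ( | ( *; Factor -> ) + Factor1 | Atom * Factor1 | ) Factor1; Factor1 -> ( Expr Factor1 | epsilon

Directly left-recursive nonterminal: Factor.
For Factor: α = {( Expr}, β = {) +, Atom *, )}. Rewrite as Factor → β Factor1 and Factor1 → α Factor1 | ε.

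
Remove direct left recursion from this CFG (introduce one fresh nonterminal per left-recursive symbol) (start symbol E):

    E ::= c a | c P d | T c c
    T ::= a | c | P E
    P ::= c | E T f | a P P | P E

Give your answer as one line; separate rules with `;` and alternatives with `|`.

Left recursion appears on P.
For P: α = {E}, β = {c, E T f, a P P}. Rewrite as P → β P' and P' → α P' | ε.

E ::= c a | c P d | T c c; T ::= a | c | P E; P ::= c P' | E T f P' | a P P P'; P' ::= E P' | ε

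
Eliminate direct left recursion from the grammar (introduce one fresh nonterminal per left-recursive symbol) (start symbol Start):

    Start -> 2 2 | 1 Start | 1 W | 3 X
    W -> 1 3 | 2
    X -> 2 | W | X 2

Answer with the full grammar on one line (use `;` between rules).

Start -> 2 2 | 1 Start | 1 W | 3 X; W -> 1 3 | 2; X -> 2 X1 | W X1; X1 -> 2 X1 | ε

X is directly left-recursive.
For X: α = {2}, β = {2, W}. Rewrite as X → β X1 and X1 → α X1 | ε.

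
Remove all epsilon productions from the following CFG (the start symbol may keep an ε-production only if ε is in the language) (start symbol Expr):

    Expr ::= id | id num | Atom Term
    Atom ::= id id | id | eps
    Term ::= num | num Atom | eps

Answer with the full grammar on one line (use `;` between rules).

Expr ::= id | id num | Atom Term | Atom | Term | eps; Atom ::= id id | id; Term ::= num | num Atom

Nullable nonterminals: {Atom, Expr, Term}.
ε ∈ L(G) since Expr is nullable, so keep Expr → ε.
Add the nullable-subset variants: Expr → Atom Term gives Atom Term | Atom | Term.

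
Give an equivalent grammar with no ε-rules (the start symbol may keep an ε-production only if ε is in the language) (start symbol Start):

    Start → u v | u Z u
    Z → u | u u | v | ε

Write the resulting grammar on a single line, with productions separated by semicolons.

Start → u v | u Z u | u u; Z → u | u u | v

The nullable symbols are {Z}.
ε ∉ L(G), so no ε-production is kept.
Add the nullable-subset variants: Start → u Z u gives u Z u | u u.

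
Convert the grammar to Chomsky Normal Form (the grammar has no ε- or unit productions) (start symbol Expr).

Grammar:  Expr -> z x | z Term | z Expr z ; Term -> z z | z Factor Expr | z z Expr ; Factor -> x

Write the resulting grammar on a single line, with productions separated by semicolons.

Introduce a nonterminal for each terminal appearing in a rule of length ≥ 2: X1 → z, X2 → x.
Binarize each right-hand side of length ≥ 3 by chaining fresh nonterminals (Y1, Y2, …): affected rules were Expr → X1 Expr X1; Term → X1 Factor Expr; Term → X1 X1 Expr.

Expr -> X1 X2 | X1 Term | X1 Y1; Term -> X1 X1 | X1 Y2 | X1 Y3; Factor -> x; X1 -> z; X2 -> x; Y1 -> Expr X1; Y2 -> Factor Expr; Y3 -> X1 Expr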